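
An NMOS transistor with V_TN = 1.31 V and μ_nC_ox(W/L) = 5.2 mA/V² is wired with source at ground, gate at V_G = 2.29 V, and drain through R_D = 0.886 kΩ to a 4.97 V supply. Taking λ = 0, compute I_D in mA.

V_GS = V_G = 2.29 V, so V_ov = 2.29 − 1.31 = 0.98 V.
Assume saturation: I_D = ½ k_n V_ov² = 0.5 × 5.2 × 0.98² = 2.5 mA, giving V_DS = V_DD − I_D R_D = 4.97 − 2.5 × 0.886 = 2.76 V.
V_DS = 2.76 V ≥ V_ov = 0.98 V, confirming saturation.

I_D = 2.50 mA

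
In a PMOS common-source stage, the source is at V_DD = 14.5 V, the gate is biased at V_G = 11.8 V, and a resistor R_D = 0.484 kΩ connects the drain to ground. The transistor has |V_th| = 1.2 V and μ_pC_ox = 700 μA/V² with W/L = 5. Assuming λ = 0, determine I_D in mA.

V_SG = V_DD − V_G = 14.5 − 11.8 = 2.7 V, so V_ov = 2.7 − 1.2 = 1.5 V.
k_p = μ_pC_ox · (W/L) = 3.5 mA/V².
Assume saturation: I_D = ½ k_p V_ov² = 0.5 × 3.5 × 1.5² = 3.94 mA, giving V_SD = V_DD − I_D R_D = 14.5 − 3.94 × 0.484 = 12.6 V.
V_SD = 12.6 V ≥ V_ov = 1.5 V, confirming saturation.

I_D = 3.94 mA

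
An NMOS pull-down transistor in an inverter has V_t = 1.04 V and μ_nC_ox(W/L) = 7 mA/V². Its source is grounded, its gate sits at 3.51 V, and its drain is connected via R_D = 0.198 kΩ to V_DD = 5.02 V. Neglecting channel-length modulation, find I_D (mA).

V_GS = V_G = 3.51 V, so V_ov = 3.51 − 1.04 = 2.47 V.
Assume saturation: I_D = ½ k_n V_ov² = 0.5 × 7 × 2.47² = 21.4 mA, giving V_DS = V_DD − I_D R_D = 5.02 − 21.4 × 0.198 = 0.792 V.
But 0.792 V < V_ov = 2.47 V, so the device is actually in triode.
In triode I_D = k_n[V_ov V_DS − ½ V_DS²] and I_D = (V_DD − V_DS)/R_D. Equating: 0.693 V_DS² − 4.423 V_DS + 5.02 = 0, giving V_DS = 1.48 V (the root below V_ov).
I_D = (5.02 − 1.48) / 0.198 = 17.9 mA.

I_D = 17.9 mA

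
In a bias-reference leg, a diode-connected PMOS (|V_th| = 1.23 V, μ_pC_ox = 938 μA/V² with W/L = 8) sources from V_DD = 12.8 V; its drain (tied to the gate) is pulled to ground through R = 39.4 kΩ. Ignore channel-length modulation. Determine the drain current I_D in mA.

With gate tied to drain, V_SG = V_SD ≥ V_SG − |V_th|, so the device is in saturation.
k_p = μ_pC_ox · (W/L) = 7.504 mA/V².
KCL at the drain: ½ k_p (V_SG − |V_th|)² = (V_DD − V_SG)/R.
Let x = V_SG − 1.23. Then 148 x² + x − 11.57 = 0, giving x = 0.276 V (positive root), so V_SG = 1.51 V.
I_D = (V_DD − V_SG)/R = (12.8 − 1.51) / 39.4 = 0.287 mA.

I_D = 0.287 mA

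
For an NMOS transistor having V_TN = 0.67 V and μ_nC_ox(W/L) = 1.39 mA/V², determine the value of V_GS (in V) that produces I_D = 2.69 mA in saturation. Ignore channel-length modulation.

V_GS = 2.64 V

In saturation I_D = ½ k_n (V_GS − V_TN)², so V_GS − V_TN = √(2 I_D / k_n) = √(2 × 2.69 / 1.39) = 1.97 V.
V_GS = 0.67 + 1.97 = 2.64 V.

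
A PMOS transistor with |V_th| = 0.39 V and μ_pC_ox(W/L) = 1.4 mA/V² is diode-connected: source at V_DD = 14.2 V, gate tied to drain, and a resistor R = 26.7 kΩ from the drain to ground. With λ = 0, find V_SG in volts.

With gate tied to drain, V_SG = V_SD ≥ V_SG − |V_th|, so the device is in saturation.
KCL at the drain: ½ k_p (V_SG − |V_th|)² = (V_DD − V_SG)/R.
Let x = V_SG − 0.39. Then 18.7 x² + x − 13.81 = 0, giving x = 0.833 V (positive root), so V_SG = 1.22 V.
I_D = (V_DD − V_SG)/R = (14.2 − 1.22) / 26.7 = 0.486 mA.

V_SG = 1.22 V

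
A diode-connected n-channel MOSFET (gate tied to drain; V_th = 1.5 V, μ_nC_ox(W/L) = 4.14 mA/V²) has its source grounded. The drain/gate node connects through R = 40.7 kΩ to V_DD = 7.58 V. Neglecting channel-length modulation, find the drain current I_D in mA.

I_D = 0.143 mA

With gate tied to drain, V_GS = V_DS ≥ V_GS − V_th, so the device is in saturation.
KCL at the drain: ½ k_n (V_GS − V_th)² = (V_DD − V_GS)/R.
Let x = V_GS − 1.5. Then 84.2 x² + x − 6.08 = 0, giving x = 0.263 V (positive root), so V_GS = 1.76 V.
I_D = (V_DD − V_GS)/R = (7.58 − 1.76) / 40.7 = 0.143 mA.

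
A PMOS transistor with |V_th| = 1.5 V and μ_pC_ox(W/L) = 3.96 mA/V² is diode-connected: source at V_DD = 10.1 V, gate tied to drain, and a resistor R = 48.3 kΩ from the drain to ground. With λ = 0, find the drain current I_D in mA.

With gate tied to drain, V_SG = V_SD ≥ V_SG − |V_th|, so the device is in saturation.
KCL at the drain: ½ k_p (V_SG − |V_th|)² = (V_DD − V_SG)/R.
Let x = V_SG − 1.5. Then 95.6 x² + x − 8.6 = 0, giving x = 0.295 V (positive root), so V_SG = 1.79 V.
I_D = (V_DD − V_SG)/R = (10.1 − 1.79) / 48.3 = 0.172 mA.

I_D = 0.172 mA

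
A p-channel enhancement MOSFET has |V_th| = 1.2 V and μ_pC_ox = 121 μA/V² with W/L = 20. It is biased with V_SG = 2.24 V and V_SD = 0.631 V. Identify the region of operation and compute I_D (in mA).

k_p = μ_pC_ox · (W/L) = 2.42 mA/V².
V_ov = V_SG − |V_th| = 2.24 − 1.2 = 1.04 V.
Since V_SD = 0.631 V < V_ov = 1.04 V, the device is in the triode region.
I_D = k_p [V_ov · V_SD − ½ V_SD²] = 2.42 × [1.04 × 0.631 − 0.5 × 0.631²] = 1.11 mA.

Triode; I_D = 1.11 mA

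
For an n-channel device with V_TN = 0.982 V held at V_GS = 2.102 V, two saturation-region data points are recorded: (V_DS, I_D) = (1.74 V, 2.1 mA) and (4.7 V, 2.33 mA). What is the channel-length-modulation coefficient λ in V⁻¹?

λ = 0.0395 V⁻¹

With V_GS fixed, I_D ∝ (1 + λ V_DS) in saturation, so I_D2/I_D1 = (1 + λ V_DS2)/(1 + λ V_DS1).
2.33/2.1 = 1.11 = (1 + 4.7 λ)/(1 + 1.74 λ).
Solving: λ (I_D1 V_DS2 − I_D2 V_DS1) = I_D2 − I_D1, so λ = (2.33 − 2.1) / (2.1 × 4.7 − 2.33 × 1.74) = 0.23 / 5.82 = 0.0395 V⁻¹.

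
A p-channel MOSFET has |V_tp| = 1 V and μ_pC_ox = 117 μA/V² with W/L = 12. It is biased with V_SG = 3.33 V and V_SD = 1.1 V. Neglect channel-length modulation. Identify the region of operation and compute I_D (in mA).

k_p = μ_pC_ox · (W/L) = 1.404 mA/V².
V_ov = V_SG − |V_tp| = 3.33 − 1 = 2.33 V.
Since V_SD = 1.1 V < V_ov = 2.33 V, the device is in the triode region.
I_D = k_p [V_ov · V_SD − ½ V_SD²] = 1.404 × [2.33 × 1.1 − 0.5 × 1.1²] = 2.75 mA.

Triode; I_D = 2.75 mA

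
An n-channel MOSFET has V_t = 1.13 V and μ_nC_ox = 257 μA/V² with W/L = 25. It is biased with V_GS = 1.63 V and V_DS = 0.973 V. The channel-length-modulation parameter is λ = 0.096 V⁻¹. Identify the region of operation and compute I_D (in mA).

k_n = μ_nC_ox · (W/L) = 6.425 mA/V².
V_ov = V_GS − V_t = 1.63 − 1.13 = 0.5 V.
Since V_DS = 0.973 V ≥ V_ov = 0.5 V, the device is in saturation.
I_D = ½ k_n V_ov² (1 + λ V_DS) = 0.5 × 6.425 × 0.5² × (1 + 0.096 × 0.973) = 0.878 mA.

Saturation; I_D = 0.878 mA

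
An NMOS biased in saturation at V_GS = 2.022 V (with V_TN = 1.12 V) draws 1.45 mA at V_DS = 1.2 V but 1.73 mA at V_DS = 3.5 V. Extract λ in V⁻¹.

With V_GS fixed, I_D ∝ (1 + λ V_DS) in saturation, so I_D2/I_D1 = (1 + λ V_DS2)/(1 + λ V_DS1).
1.73/1.45 = 1.193 = (1 + 3.5 λ)/(1 + 1.2 λ).
Solving: λ (I_D1 V_DS2 − I_D2 V_DS1) = I_D2 − I_D1, so λ = (1.73 − 1.45) / (1.45 × 3.5 − 1.73 × 1.2) = 0.28 / 3 = 0.0934 V⁻¹.

λ = 0.0934 V⁻¹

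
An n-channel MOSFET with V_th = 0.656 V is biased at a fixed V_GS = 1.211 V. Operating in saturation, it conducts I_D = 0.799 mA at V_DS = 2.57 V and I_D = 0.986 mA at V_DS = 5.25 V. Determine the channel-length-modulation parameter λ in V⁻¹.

With V_GS fixed, I_D ∝ (1 + λ V_DS) in saturation, so I_D2/I_D1 = (1 + λ V_DS2)/(1 + λ V_DS1).
0.986/0.799 = 1.234 = (1 + 5.25 λ)/(1 + 2.57 λ).
Solving: λ (I_D1 V_DS2 − I_D2 V_DS1) = I_D2 − I_D1, so λ = (0.986 − 0.799) / (0.799 × 5.25 − 0.986 × 2.57) = 0.187 / 1.66 = 0.113 V⁻¹.

λ = 0.113 V⁻¹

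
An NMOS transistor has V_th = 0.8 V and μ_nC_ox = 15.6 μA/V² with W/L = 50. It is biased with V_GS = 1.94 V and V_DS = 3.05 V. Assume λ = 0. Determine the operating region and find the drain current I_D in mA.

Saturation; I_D = 0.507 mA

k_n = μ_nC_ox · (W/L) = 0.78 mA/V².
V_ov = V_GS − V_th = 1.94 − 0.8 = 1.14 V.
Since V_DS = 3.05 V ≥ V_ov = 1.14 V, the device is in saturation.
I_D = ½ k_n V_ov² = 0.5 × 0.78 × 1.14² = 0.507 mA.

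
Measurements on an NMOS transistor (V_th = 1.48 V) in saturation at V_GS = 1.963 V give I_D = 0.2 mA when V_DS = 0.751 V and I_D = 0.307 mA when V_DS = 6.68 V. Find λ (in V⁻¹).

With V_GS fixed, I_D ∝ (1 + λ V_DS) in saturation, so I_D2/I_D1 = (1 + λ V_DS2)/(1 + λ V_DS1).
0.307/0.2 = 1.535 = (1 + 6.68 λ)/(1 + 0.751 λ).
Solving: λ (I_D1 V_DS2 − I_D2 V_DS1) = I_D2 − I_D1, so λ = (0.307 − 0.2) / (0.2 × 6.68 − 0.307 × 0.751) = 0.107 / 1.11 = 0.0968 V⁻¹.

λ = 0.0968 V⁻¹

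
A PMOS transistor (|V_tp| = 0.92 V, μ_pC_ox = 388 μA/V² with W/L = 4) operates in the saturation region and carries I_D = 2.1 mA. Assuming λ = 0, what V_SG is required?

k_p = μ_pC_ox · (W/L) = 1.552 mA/V².
In saturation I_D = ½ k_p (V_SG − |V_tp|)², so V_SG − |V_tp| = √(2 I_D / k_p) = √(2 × 2.1 / 1.552) = 1.65 V.
V_SG = 0.92 + 1.65 = 2.57 V.

V_SG = 2.57 V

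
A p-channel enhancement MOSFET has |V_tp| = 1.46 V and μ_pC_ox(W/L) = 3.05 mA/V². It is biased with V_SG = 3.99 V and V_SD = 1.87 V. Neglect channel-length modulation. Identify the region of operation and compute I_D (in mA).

V_ov = V_SG − |V_tp| = 3.99 − 1.46 = 2.53 V.
Since V_SD = 1.87 V < V_ov = 2.53 V, the device is in the triode region.
I_D = k_p [V_ov · V_SD − ½ V_SD²] = 3.05 × [2.53 × 1.87 − 0.5 × 1.87²] = 9.1 mA.

Triode; I_D = 9.10 mA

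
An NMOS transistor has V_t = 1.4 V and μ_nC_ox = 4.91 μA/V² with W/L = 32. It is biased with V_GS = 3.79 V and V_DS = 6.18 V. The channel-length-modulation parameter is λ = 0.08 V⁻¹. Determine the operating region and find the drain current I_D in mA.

k_n = μ_nC_ox · (W/L) = 0.1571 mA/V².
V_ov = V_GS − V_t = 3.79 − 1.4 = 2.39 V.
Since V_DS = 6.18 V ≥ V_ov = 2.39 V, the device is in saturation.
I_D = ½ k_n V_ov² (1 + λ V_DS) = 0.5 × 0.1571 × 2.39² × (1 + 0.08 × 6.18) = 0.671 mA.

Saturation; I_D = 0.671 mA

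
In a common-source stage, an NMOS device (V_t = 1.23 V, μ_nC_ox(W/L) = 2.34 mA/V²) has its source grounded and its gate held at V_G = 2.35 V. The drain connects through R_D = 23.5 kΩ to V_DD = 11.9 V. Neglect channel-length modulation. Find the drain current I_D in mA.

V_GS = V_G = 2.35 V, so V_ov = 2.35 − 1.23 = 1.12 V.
Assume saturation: I_D = ½ k_n V_ov² = 0.5 × 2.34 × 1.12² = 1.47 mA, giving V_DS = V_DD − I_D R_D = 11.9 − 1.47 × 23.5 = -22.6 V.
But -22.6 V < V_ov = 1.12 V, so the device is actually in triode.
In triode I_D = k_n[V_ov V_DS − ½ V_DS²] and I_D = (V_DD − V_DS)/R_D. Equating: 27.5 V_DS² − 62.59 V_DS + 11.9 = 0, giving V_DS = 0.209 V (the root below V_ov).
I_D = (11.9 − 0.209) / 23.5 = 0.497 mA.

I_D = 0.497 mA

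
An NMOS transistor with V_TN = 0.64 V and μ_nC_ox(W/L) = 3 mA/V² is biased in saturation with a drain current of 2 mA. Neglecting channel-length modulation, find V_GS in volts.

V_GS = 1.79 V

In saturation I_D = ½ k_n (V_GS − V_TN)², so V_GS − V_TN = √(2 I_D / k_n) = √(2 × 2 / 3) = 1.15 V.
V_GS = 0.64 + 1.15 = 1.79 V.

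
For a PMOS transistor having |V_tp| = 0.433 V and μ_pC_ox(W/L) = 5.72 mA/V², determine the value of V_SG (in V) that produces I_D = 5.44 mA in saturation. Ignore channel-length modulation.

V_SG = 1.81 V

In saturation I_D = ½ k_p (V_SG − |V_tp|)², so V_SG − |V_tp| = √(2 I_D / k_p) = √(2 × 5.44 / 5.72) = 1.38 V.
V_SG = 0.433 + 1.38 = 1.81 V.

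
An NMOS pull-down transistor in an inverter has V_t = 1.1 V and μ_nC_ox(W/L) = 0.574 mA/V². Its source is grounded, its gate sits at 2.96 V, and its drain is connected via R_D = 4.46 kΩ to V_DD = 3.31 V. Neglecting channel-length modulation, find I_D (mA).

I_D = 0.591 mA

V_GS = V_G = 2.96 V, so V_ov = 2.96 − 1.1 = 1.86 V.
Assume saturation: I_D = ½ k_n V_ov² = 0.5 × 0.574 × 1.86² = 0.993 mA, giving V_DS = V_DD − I_D R_D = 3.31 − 0.993 × 4.46 = -1.12 V.
But -1.12 V < V_ov = 1.86 V, so the device is actually in triode.
In triode I_D = k_n[V_ov V_DS − ½ V_DS²] and I_D = (V_DD − V_DS)/R_D. Equating: 1.28 V_DS² − 5.762 V_DS + 3.31 = 0, giving V_DS = 0.676 V (the root below V_ov).
I_D = (3.31 − 0.676) / 4.46 = 0.591 mA.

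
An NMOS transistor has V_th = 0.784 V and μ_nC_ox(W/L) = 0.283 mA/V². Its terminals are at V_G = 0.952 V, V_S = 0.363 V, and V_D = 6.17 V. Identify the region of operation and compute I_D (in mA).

V_GS = V_G − V_S = 0.952 − 0.363 = 0.589 V; V_DS = V_D − V_S = 6.17 − 0.363 = 5.81 V.
V_GS = 0.589 V < V_th = 0.784 V, so the transistor is in cutoff.

Cutoff; I_D = 0 mA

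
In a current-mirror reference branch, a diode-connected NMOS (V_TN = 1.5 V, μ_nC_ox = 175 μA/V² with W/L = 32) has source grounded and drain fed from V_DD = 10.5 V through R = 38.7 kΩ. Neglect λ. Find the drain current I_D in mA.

With gate tied to drain, V_GS = V_DS ≥ V_GS − V_TN, so the device is in saturation.
k_n = μ_nC_ox · (W/L) = 5.6 mA/V².
KCL at the drain: ½ k_n (V_GS − V_TN)² = (V_DD − V_GS)/R.
Let x = V_GS − 1.5. Then 108 x² + x − 9 = 0, giving x = 0.284 V (positive root), so V_GS = 1.78 V.
I_D = (V_DD − V_GS)/R = (10.5 − 1.78) / 38.7 = 0.225 mA.

I_D = 0.225 mA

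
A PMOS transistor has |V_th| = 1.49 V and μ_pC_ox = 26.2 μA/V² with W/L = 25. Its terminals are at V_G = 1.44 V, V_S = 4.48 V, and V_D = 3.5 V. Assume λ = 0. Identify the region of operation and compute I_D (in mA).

V_SG = V_S − V_G = 4.48 − 1.44 = 3.04 V; V_SD = V_S − V_D = 4.48 − 3.5 = 0.98 V.
k_p = μ_pC_ox · (W/L) = 0.655 mA/V².
V_ov = V_SG − |V_th| = 3.04 − 1.49 = 1.55 V.
Since V_SD = 0.98 V < V_ov = 1.55 V, the device is in the triode region.
I_D = k_p [V_ov · V_SD − ½ V_SD²] = 0.655 × [1.55 × 0.98 − 0.5 × 0.98²] = 0.68 mA.

Triode; I_D = 0.680 mA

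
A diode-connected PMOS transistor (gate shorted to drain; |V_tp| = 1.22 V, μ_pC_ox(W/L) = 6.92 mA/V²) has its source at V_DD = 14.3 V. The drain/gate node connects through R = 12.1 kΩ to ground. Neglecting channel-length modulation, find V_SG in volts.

V_SG = 1.77 V

With gate tied to drain, V_SG = V_SD ≥ V_SG − |V_tp|, so the device is in saturation.
KCL at the drain: ½ k_p (V_SG − |V_tp|)² = (V_DD − V_SG)/R.
Let x = V_SG − 1.22. Then 41.9 x² + x − 13.08 = 0, giving x = 0.547 V (positive root), so V_SG = 1.77 V.
I_D = (V_DD − V_SG)/R = (14.3 − 1.77) / 12.1 = 1.04 mA.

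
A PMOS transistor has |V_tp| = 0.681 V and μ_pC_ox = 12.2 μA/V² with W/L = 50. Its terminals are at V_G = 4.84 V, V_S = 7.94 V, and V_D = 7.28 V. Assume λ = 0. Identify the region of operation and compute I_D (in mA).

Triode; I_D = 0.841 mA

V_SG = V_S − V_G = 7.94 − 4.84 = 3.1 V; V_SD = V_S − V_D = 7.94 − 7.28 = 0.66 V.
k_p = μ_pC_ox · (W/L) = 0.61 mA/V².
V_ov = V_SG − |V_tp| = 3.1 − 0.681 = 2.42 V.
Since V_SD = 0.66 V < V_ov = 2.42 V, the device is in the triode region.
I_D = k_p [V_ov · V_SD − ½ V_SD²] = 0.61 × [2.42 × 0.66 − 0.5 × 0.66²] = 0.841 mA.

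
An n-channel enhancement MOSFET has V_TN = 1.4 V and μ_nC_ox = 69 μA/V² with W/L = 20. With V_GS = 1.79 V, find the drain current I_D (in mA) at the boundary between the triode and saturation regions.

I_D = 0.105 mA

At the boundary V_DS = V_ov = V_GS − V_TN = 1.79 − 1.4 = 0.39 V.
k_n = μ_nC_ox · (W/L) = 1.38 mA/V².
I_D = ½ k_n V_ov² = 0.5 × 1.38 × 0.39² = 0.105 mA.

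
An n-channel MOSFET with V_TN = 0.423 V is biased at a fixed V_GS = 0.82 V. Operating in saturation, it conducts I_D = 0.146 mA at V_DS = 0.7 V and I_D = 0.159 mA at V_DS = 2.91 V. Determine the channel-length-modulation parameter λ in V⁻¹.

λ = 0.0415 V⁻¹

With V_GS fixed, I_D ∝ (1 + λ V_DS) in saturation, so I_D2/I_D1 = (1 + λ V_DS2)/(1 + λ V_DS1).
0.159/0.146 = 1.089 = (1 + 2.91 λ)/(1 + 0.7 λ).
Solving: λ (I_D1 V_DS2 − I_D2 V_DS1) = I_D2 − I_D1, so λ = (0.159 − 0.146) / (0.146 × 2.91 − 0.159 × 0.7) = 0.013 / 0.314 = 0.0415 V⁻¹.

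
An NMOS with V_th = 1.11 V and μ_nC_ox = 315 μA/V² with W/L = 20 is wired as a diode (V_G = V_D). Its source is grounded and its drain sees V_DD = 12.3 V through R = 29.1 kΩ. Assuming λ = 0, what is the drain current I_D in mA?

I_D = 0.373 mA

With gate tied to drain, V_GS = V_DS ≥ V_GS − V_th, so the device is in saturation.
k_n = μ_nC_ox · (W/L) = 6.3 mA/V².
KCL at the drain: ½ k_n (V_GS − V_th)² = (V_DD − V_GS)/R.
Let x = V_GS − 1.11. Then 91.7 x² + x − 11.19 = 0, giving x = 0.344 V (positive root), so V_GS = 1.45 V.
I_D = (V_DD − V_GS)/R = (12.3 − 1.45) / 29.1 = 0.373 mA.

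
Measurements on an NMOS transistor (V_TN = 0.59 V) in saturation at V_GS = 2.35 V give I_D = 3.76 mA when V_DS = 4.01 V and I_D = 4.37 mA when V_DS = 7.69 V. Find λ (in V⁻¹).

λ = 0.0536 V⁻¹

With V_GS fixed, I_D ∝ (1 + λ V_DS) in saturation, so I_D2/I_D1 = (1 + λ V_DS2)/(1 + λ V_DS1).
4.37/3.76 = 1.162 = (1 + 7.69 λ)/(1 + 4.01 λ).
Solving: λ (I_D1 V_DS2 − I_D2 V_DS1) = I_D2 − I_D1, so λ = (4.37 − 3.76) / (3.76 × 7.69 − 4.37 × 4.01) = 0.61 / 11.4 = 0.0536 V⁻¹.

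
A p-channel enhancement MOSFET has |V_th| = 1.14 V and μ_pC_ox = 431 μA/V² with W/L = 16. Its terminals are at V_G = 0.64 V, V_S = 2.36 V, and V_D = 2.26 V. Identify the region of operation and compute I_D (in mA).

V_SG = V_S − V_G = 2.36 − 0.64 = 1.72 V; V_SD = V_S − V_D = 2.36 − 2.26 = 0.1 V.
k_p = μ_pC_ox · (W/L) = 6.896 mA/V².
V_ov = V_SG − |V_th| = 1.72 − 1.14 = 0.58 V.
Since V_SD = 0.1 V < V_ov = 0.58 V, the device is in the triode region.
I_D = k_p [V_ov · V_SD − ½ V_SD²] = 6.896 × [0.58 × 0.1 − 0.5 × 0.1²] = 0.365 mA.

Triode; I_D = 0.365 mA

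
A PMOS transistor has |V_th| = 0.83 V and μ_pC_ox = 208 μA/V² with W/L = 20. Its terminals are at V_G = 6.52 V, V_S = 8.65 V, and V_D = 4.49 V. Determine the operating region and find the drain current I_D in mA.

Saturation; I_D = 3.52 mA

V_SG = V_S − V_G = 8.65 − 6.52 = 2.13 V; V_SD = V_S − V_D = 8.65 − 4.49 = 4.16 V.
k_p = μ_pC_ox · (W/L) = 4.16 mA/V².
V_ov = V_SG − |V_th| = 2.13 − 0.83 = 1.3 V.
Since V_SD = 4.16 V ≥ V_ov = 1.3 V, the device is in saturation.
I_D = ½ k_p V_ov² = 0.5 × 4.16 × 1.3² = 3.52 mA.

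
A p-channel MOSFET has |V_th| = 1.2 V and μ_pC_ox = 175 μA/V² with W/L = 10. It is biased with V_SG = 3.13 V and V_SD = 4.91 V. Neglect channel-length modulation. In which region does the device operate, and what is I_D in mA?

Saturation; I_D = 3.26 mA

k_p = μ_pC_ox · (W/L) = 1.75 mA/V².
V_ov = V_SG − |V_th| = 3.13 − 1.2 = 1.93 V.
Since V_SD = 4.91 V ≥ V_ov = 1.93 V, the device is in saturation.
I_D = ½ k_p V_ov² = 0.5 × 1.75 × 1.93² = 3.26 mA.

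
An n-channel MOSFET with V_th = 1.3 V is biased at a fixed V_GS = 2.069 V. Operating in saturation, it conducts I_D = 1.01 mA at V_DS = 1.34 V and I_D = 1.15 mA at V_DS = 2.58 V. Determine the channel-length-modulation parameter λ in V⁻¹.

With V_GS fixed, I_D ∝ (1 + λ V_DS) in saturation, so I_D2/I_D1 = (1 + λ V_DS2)/(1 + λ V_DS1).
1.15/1.01 = 1.139 = (1 + 2.58 λ)/(1 + 1.34 λ).
Solving: λ (I_D1 V_DS2 − I_D2 V_DS1) = I_D2 − I_D1, so λ = (1.15 − 1.01) / (1.01 × 2.58 − 1.15 × 1.34) = 0.14 / 1.06 = 0.131 V⁻¹.

λ = 0.131 V⁻¹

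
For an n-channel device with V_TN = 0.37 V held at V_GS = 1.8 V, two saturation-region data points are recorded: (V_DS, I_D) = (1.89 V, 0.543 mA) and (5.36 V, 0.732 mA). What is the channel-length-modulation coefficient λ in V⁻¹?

λ = 0.124 V⁻¹

With V_GS fixed, I_D ∝ (1 + λ V_DS) in saturation, so I_D2/I_D1 = (1 + λ V_DS2)/(1 + λ V_DS1).
0.732/0.543 = 1.348 = (1 + 5.36 λ)/(1 + 1.89 λ).
Solving: λ (I_D1 V_DS2 − I_D2 V_DS1) = I_D2 − I_D1, so λ = (0.732 − 0.543) / (0.543 × 5.36 − 0.732 × 1.89) = 0.189 / 1.53 = 0.124 V⁻¹.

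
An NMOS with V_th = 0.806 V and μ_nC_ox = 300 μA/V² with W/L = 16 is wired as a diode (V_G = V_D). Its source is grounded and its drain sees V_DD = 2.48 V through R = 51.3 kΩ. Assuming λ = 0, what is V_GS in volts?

With gate tied to drain, V_GS = V_DS ≥ V_GS − V_th, so the device is in saturation.
k_n = μ_nC_ox · (W/L) = 4.8 mA/V².
KCL at the drain: ½ k_n (V_GS − V_th)² = (V_DD − V_GS)/R.
Let x = V_GS − 0.806. Then 123 x² + x − 1.674 = 0, giving x = 0.113 V (positive root), so V_GS = 0.919 V.
I_D = (V_DD − V_GS)/R = (2.48 − 0.919) / 51.3 = 0.0304 mA.

V_GS = 0.919 V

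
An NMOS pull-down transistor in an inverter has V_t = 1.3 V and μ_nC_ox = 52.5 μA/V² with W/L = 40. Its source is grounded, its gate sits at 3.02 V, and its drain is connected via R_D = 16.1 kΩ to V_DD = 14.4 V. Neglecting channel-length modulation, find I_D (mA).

I_D = 0.878 mA

V_GS = V_G = 3.02 V, so V_ov = 3.02 − 1.3 = 1.72 V.
k_n = μ_nC_ox · (W/L) = 2.1 mA/V².
Assume saturation: I_D = ½ k_n V_ov² = 0.5 × 2.1 × 1.72² = 3.11 mA, giving V_DS = V_DD − I_D R_D = 14.4 − 3.11 × 16.1 = -35.6 V.
But -35.6 V < V_ov = 1.72 V, so the device is actually in triode.
In triode I_D = k_n[V_ov V_DS − ½ V_DS²] and I_D = (V_DD − V_DS)/R_D. Equating: 16.9 V_DS² − 59.15 V_DS + 14.4 = 0, giving V_DS = 0.263 V (the root below V_ov).
I_D = (14.4 − 0.263) / 16.1 = 0.878 mA.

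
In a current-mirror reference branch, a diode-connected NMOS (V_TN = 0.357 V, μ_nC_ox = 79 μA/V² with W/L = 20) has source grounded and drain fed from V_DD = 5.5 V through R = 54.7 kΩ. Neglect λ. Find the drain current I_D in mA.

I_D = 0.0879 mA

With gate tied to drain, V_GS = V_DS ≥ V_GS − V_TN, so the device is in saturation.
k_n = μ_nC_ox · (W/L) = 1.58 mA/V².
KCL at the drain: ½ k_n (V_GS − V_TN)² = (V_DD − V_GS)/R.
Let x = V_GS − 0.357. Then 43.2 x² + x − 5.143 = 0, giving x = 0.334 V (positive root), so V_GS = 0.691 V.
I_D = (V_DD − V_GS)/R = (5.5 − 0.691) / 54.7 = 0.0879 mA.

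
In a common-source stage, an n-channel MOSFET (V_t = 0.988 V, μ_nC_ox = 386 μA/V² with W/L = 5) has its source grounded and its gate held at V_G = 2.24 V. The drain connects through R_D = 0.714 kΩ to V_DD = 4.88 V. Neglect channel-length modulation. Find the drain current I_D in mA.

I_D = 1.51 mA

V_GS = V_G = 2.24 V, so V_ov = 2.24 − 0.988 = 1.25 V.
k_n = μ_nC_ox · (W/L) = 1.93 mA/V².
Assume saturation: I_D = ½ k_n V_ov² = 0.5 × 1.93 × 1.25² = 1.51 mA, giving V_DS = V_DD − I_D R_D = 4.88 − 1.51 × 0.714 = 3.8 V.
V_DS = 3.8 V ≥ V_ov = 1.25 V, confirming saturation.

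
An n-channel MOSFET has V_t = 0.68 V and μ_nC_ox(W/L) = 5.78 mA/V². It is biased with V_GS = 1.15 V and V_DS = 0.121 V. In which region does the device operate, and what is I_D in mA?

Triode; I_D = 0.286 mA

V_ov = V_GS − V_t = 1.15 − 0.68 = 0.47 V.
Since V_DS = 0.121 V < V_ov = 0.47 V, the device is in the triode region.
I_D = k_n [V_ov · V_DS − ½ V_DS²] = 5.78 × [0.47 × 0.121 − 0.5 × 0.121²] = 0.286 mA.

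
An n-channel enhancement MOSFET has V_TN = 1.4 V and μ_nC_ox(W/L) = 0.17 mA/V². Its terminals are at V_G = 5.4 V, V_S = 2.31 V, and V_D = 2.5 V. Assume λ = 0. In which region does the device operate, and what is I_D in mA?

Triode; I_D = 0.0515 mA

V_GS = V_G − V_S = 5.4 − 2.31 = 3.09 V; V_DS = V_D − V_S = 2.5 − 2.31 = 0.19 V.
V_ov = V_GS − V_TN = 3.09 − 1.4 = 1.69 V.
Since V_DS = 0.19 V < V_ov = 1.69 V, the device is in the triode region.
I_D = k_n [V_ov · V_DS − ½ V_DS²] = 0.17 × [1.69 × 0.19 − 0.5 × 0.19²] = 0.0515 mA.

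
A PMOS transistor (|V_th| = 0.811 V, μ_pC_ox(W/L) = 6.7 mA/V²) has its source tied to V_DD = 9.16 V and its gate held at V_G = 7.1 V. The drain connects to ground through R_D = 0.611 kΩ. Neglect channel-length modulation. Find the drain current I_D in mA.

I_D = 5.23 mA

V_SG = V_DD − V_G = 9.16 − 7.1 = 2.06 V, so V_ov = 2.06 − 0.811 = 1.25 V.
Assume saturation: I_D = ½ k_p V_ov² = 0.5 × 6.7 × 1.25² = 5.23 mA, giving V_SD = V_DD − I_D R_D = 9.16 − 5.23 × 0.611 = 5.97 V.
V_SD = 5.97 V ≥ V_ov = 1.25 V, confirming saturation.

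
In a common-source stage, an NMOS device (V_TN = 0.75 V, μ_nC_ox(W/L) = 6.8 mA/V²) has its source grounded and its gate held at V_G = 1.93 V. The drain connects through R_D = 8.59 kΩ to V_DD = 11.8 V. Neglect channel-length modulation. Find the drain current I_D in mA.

V_GS = V_G = 1.93 V, so V_ov = 1.93 − 0.75 = 1.18 V.
Assume saturation: I_D = ½ k_n V_ov² = 0.5 × 6.8 × 1.18² = 4.73 mA, giving V_DS = V_DD − I_D R_D = 11.8 − 4.73 × 8.59 = -28.9 V.
But -28.9 V < V_ov = 1.18 V, so the device is actually in triode.
In triode I_D = k_n[V_ov V_DS − ½ V_DS²] and I_D = (V_DD − V_DS)/R_D. Equating: 29.2 V_DS² − 69.93 V_DS + 11.8 = 0, giving V_DS = 0.183 V (the root below V_ov).
I_D = (11.8 − 0.183) / 8.59 = 1.35 mA.

I_D = 1.35 mA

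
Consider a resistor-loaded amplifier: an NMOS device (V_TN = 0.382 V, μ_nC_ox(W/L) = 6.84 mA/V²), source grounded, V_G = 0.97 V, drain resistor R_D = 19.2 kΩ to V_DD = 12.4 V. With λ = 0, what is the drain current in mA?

I_D = 0.636 mA

V_GS = V_G = 0.97 V, so V_ov = 0.97 − 0.382 = 0.588 V.
Assume saturation: I_D = ½ k_n V_ov² = 0.5 × 6.84 × 0.588² = 1.18 mA, giving V_DS = V_DD − I_D R_D = 12.4 − 1.18 × 19.2 = -10.3 V.
But -10.3 V < V_ov = 0.588 V, so the device is actually in triode.
In triode I_D = k_n[V_ov V_DS − ½ V_DS²] and I_D = (V_DD − V_DS)/R_D. Equating: 65.7 V_DS² − 78.22 V_DS + 12.4 = 0, giving V_DS = 0.188 V (the root below V_ov).
I_D = (12.4 − 0.188) / 19.2 = 0.636 mA.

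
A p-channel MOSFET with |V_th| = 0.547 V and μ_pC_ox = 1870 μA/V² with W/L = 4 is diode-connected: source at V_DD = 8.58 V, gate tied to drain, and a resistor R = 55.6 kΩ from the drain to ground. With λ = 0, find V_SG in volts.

With gate tied to drain, V_SG = V_SD ≥ V_SG − |V_th|, so the device is in saturation.
k_p = μ_pC_ox · (W/L) = 7.48 mA/V².
KCL at the drain: ½ k_p (V_SG − |V_th|)² = (V_DD − V_SG)/R.
Let x = V_SG − 0.547. Then 208 x² + x − 8.033 = 0, giving x = 0.194 V (positive root), so V_SG = 0.741 V.
I_D = (V_DD − V_SG)/R = (8.58 − 0.741) / 55.6 = 0.141 mA.

V_SG = 0.741 V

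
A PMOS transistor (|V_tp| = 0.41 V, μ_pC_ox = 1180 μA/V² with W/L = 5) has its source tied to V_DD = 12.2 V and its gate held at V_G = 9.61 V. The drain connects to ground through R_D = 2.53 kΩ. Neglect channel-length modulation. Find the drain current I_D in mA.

I_D = 4.66 mA

V_SG = V_DD − V_G = 12.2 − 9.61 = 2.59 V, so V_ov = 2.59 − 0.41 = 2.18 V.
k_p = μ_pC_ox · (W/L) = 5.9 mA/V².
Assume saturation: I_D = ½ k_p V_ov² = 0.5 × 5.9 × 2.18² = 14 mA, giving V_SD = V_DD − I_D R_D = 12.2 − 14 × 2.53 = -23.3 V.
But -23.3 V < V_ov = 2.18 V, so the device is actually in triode.
In triode I_D = k_p[V_ov V_SD − ½ V_SD²] and I_D = (V_DD − V_SD)/R_D. Equating: 7.46 V_SD² − 33.54 V_SD + 12.2 = 0, giving V_SD = 0.399 V (the root below V_ov).
I_D = (12.2 − 0.399) / 2.53 = 4.66 mA.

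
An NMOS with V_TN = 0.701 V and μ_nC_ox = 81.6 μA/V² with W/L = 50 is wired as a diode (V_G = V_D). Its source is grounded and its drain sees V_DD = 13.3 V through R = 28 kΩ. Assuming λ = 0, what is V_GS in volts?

With gate tied to drain, V_GS = V_DS ≥ V_GS − V_TN, so the device is in saturation.
k_n = μ_nC_ox · (W/L) = 4.08 mA/V².
KCL at the drain: ½ k_n (V_GS − V_TN)² = (V_DD − V_GS)/R.
Let x = V_GS − 0.701. Then 57.1 x² + x − 12.6 = 0, giving x = 0.461 V (positive root), so V_GS = 1.16 V.
I_D = (V_DD − V_GS)/R = (13.3 − 1.16) / 28 = 0.434 mA.

V_GS = 1.16 V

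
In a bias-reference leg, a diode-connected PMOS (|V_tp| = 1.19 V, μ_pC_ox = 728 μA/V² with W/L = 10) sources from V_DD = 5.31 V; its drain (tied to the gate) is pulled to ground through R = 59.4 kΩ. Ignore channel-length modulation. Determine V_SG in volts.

V_SG = 1.33 V

With gate tied to drain, V_SG = V_SD ≥ V_SG − |V_tp|, so the device is in saturation.
k_p = μ_pC_ox · (W/L) = 7.28 mA/V².
KCL at the drain: ½ k_p (V_SG − |V_tp|)² = (V_DD − V_SG)/R.
Let x = V_SG − 1.19. Then 216 x² + x − 4.12 = 0, giving x = 0.136 V (positive root), so V_SG = 1.33 V.
I_D = (V_DD − V_SG)/R = (5.31 − 1.33) / 59.4 = 0.0671 mA.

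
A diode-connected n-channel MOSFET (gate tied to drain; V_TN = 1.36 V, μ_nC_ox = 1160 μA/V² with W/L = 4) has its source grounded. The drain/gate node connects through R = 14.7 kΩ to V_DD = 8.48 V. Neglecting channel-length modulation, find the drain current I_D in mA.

With gate tied to drain, V_GS = V_DS ≥ V_GS − V_TN, so the device is in saturation.
k_n = μ_nC_ox · (W/L) = 4.64 mA/V².
KCL at the drain: ½ k_n (V_GS − V_TN)² = (V_DD − V_GS)/R.
Let x = V_GS − 1.36. Then 34.1 x² + x − 7.12 = 0, giving x = 0.442 V (positive root), so V_GS = 1.8 V.
I_D = (V_DD − V_GS)/R = (8.48 − 1.8) / 14.7 = 0.454 mA.

I_D = 0.454 mA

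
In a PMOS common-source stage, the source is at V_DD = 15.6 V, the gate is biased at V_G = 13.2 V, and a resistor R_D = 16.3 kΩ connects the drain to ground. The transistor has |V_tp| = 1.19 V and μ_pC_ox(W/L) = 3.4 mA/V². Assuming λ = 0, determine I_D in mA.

I_D = 0.941 mA

V_SG = V_DD − V_G = 15.6 − 13.2 = 2.4 V, so V_ov = 2.4 − 1.19 = 1.21 V.
Assume saturation: I_D = ½ k_p V_ov² = 0.5 × 3.4 × 1.21² = 2.49 mA, giving V_SD = V_DD − I_D R_D = 15.6 − 2.49 × 16.3 = -25 V.
But -25 V < V_ov = 1.21 V, so the device is actually in triode.
In triode I_D = k_p[V_ov V_SD − ½ V_SD²] and I_D = (V_DD − V_SD)/R_D. Equating: 27.7 V_SD² − 68.06 V_SD + 15.6 = 0, giving V_SD = 0.256 V (the root below V_ov).
I_D = (15.6 − 0.256) / 16.3 = 0.941 mA.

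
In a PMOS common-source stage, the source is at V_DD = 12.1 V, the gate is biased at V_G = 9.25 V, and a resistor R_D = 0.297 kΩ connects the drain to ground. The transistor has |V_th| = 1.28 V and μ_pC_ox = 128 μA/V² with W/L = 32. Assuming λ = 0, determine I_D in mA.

I_D = 5.05 mA

V_SG = V_DD − V_G = 12.1 − 9.25 = 2.85 V, so V_ov = 2.85 − 1.28 = 1.57 V.
k_p = μ_pC_ox · (W/L) = 4.096 mA/V².
Assume saturation: I_D = ½ k_p V_ov² = 0.5 × 4.096 × 1.57² = 5.05 mA, giving V_SD = V_DD − I_D R_D = 12.1 − 5.05 × 0.297 = 10.6 V.
V_SD = 10.6 V ≥ V_ov = 1.57 V, confirming saturation.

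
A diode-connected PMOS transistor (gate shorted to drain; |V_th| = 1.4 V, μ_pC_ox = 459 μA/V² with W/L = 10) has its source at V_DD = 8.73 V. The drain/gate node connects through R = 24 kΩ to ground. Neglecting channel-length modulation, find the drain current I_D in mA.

With gate tied to drain, V_SG = V_SD ≥ V_SG − |V_th|, so the device is in saturation.
k_p = μ_pC_ox · (W/L) = 4.59 mA/V².
KCL at the drain: ½ k_p (V_SG − |V_th|)² = (V_DD − V_SG)/R.
Let x = V_SG − 1.4. Then 55.1 x² + x − 7.33 = 0, giving x = 0.356 V (positive root), so V_SG = 1.76 V.
I_D = (V_DD − V_SG)/R = (8.73 − 1.76) / 24 = 0.291 mA.

I_D = 0.291 mA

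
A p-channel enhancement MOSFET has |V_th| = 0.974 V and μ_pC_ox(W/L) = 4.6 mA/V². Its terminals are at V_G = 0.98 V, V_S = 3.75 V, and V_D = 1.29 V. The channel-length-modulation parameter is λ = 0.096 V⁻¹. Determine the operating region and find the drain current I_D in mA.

Saturation; I_D = 9.17 mA

V_SG = V_S − V_G = 3.75 − 0.98 = 2.77 V; V_SD = V_S − V_D = 3.75 − 1.29 = 2.46 V.
V_ov = V_SG − |V_th| = 2.77 − 0.974 = 1.8 V.
Since V_SD = 2.46 V ≥ V_ov = 1.8 V, the device is in saturation.
I_D = ½ k_p V_ov² (1 + λ V_SD) = 0.5 × 4.6 × 1.8² × (1 + 0.096 × 2.46) = 9.17 mA.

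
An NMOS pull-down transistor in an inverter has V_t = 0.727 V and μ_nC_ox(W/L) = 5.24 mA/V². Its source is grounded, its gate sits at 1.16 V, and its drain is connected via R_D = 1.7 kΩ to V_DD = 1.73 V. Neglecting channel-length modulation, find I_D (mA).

V_GS = V_G = 1.16 V, so V_ov = 1.16 − 0.727 = 0.433 V.
Assume saturation: I_D = ½ k_n V_ov² = 0.5 × 5.24 × 0.433² = 0.491 mA, giving V_DS = V_DD − I_D R_D = 1.73 − 0.491 × 1.7 = 0.895 V.
V_DS = 0.895 V ≥ V_ov = 0.433 V, confirming saturation.

I_D = 0.491 mA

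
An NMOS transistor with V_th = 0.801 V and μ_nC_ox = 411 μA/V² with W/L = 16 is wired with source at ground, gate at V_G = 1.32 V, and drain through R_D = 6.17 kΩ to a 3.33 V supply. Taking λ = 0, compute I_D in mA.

I_D = 0.510 mA

V_GS = V_G = 1.32 V, so V_ov = 1.32 − 0.801 = 0.519 V.
k_n = μ_nC_ox · (W/L) = 6.576 mA/V².
Assume saturation: I_D = ½ k_n V_ov² = 0.5 × 6.576 × 0.519² = 0.886 mA, giving V_DS = V_DD − I_D R_D = 3.33 − 0.886 × 6.17 = -2.13 V.
But -2.13 V < V_ov = 0.519 V, so the device is actually in triode.
In triode I_D = k_n[V_ov V_DS − ½ V_DS²] and I_D = (V_DD − V_DS)/R_D. Equating: 20.3 V_DS² − 22.06 V_DS + 3.33 = 0, giving V_DS = 0.181 V (the root below V_ov).
I_D = (3.33 − 0.181) / 6.17 = 0.51 mA.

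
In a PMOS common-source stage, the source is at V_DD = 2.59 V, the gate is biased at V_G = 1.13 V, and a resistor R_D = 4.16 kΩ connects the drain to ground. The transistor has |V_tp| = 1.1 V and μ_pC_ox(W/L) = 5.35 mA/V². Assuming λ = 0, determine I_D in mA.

I_D = 0.347 mA

V_SG = V_DD − V_G = 2.59 − 1.13 = 1.46 V, so V_ov = 1.46 − 1.1 = 0.36 V.
Assume saturation: I_D = ½ k_p V_ov² = 0.5 × 5.35 × 0.36² = 0.347 mA, giving V_SD = V_DD − I_D R_D = 2.59 − 0.347 × 4.16 = 1.15 V.
V_SD = 1.15 V ≥ V_ov = 0.36 V, confirming saturation.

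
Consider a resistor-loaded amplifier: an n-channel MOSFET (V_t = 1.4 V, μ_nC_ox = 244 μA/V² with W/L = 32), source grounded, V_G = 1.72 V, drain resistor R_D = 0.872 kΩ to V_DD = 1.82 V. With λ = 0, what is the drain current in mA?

V_GS = V_G = 1.72 V, so V_ov = 1.72 − 1.4 = 0.32 V.
k_n = μ_nC_ox · (W/L) = 7.808 mA/V².
Assume saturation: I_D = ½ k_n V_ov² = 0.5 × 7.808 × 0.32² = 0.4 mA, giving V_DS = V_DD − I_D R_D = 1.82 − 0.4 × 0.872 = 1.47 V.
V_DS = 1.47 V ≥ V_ov = 0.32 V, confirming saturation.

I_D = 0.400 mA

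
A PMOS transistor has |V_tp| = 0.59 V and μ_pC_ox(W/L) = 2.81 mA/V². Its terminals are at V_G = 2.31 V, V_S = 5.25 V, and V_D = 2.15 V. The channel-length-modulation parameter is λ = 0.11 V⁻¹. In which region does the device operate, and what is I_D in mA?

V_SG = V_S − V_G = 5.25 − 2.31 = 2.94 V; V_SD = V_S − V_D = 5.25 − 2.15 = 3.1 V.
V_ov = V_SG − |V_tp| = 2.94 − 0.59 = 2.35 V.
Since V_SD = 3.1 V ≥ V_ov = 2.35 V, the device is in saturation.
I_D = ½ k_p V_ov² (1 + λ V_SD) = 0.5 × 2.81 × 2.35² × (1 + 0.11 × 3.1) = 10.4 mA.

Saturation; I_D = 10.4 mA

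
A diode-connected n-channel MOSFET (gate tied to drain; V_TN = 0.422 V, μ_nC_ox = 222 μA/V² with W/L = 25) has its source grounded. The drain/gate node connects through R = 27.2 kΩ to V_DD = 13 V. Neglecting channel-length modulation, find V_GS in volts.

V_GS = 0.824 V

With gate tied to drain, V_GS = V_DS ≥ V_GS − V_TN, so the device is in saturation.
k_n = μ_nC_ox · (W/L) = 5.55 mA/V².
KCL at the drain: ½ k_n (V_GS − V_TN)² = (V_DD − V_GS)/R.
Let x = V_GS − 0.422. Then 75.5 x² + x − 12.58 = 0, giving x = 0.402 V (positive root), so V_GS = 0.824 V.
I_D = (V_DD − V_GS)/R = (13 − 0.824) / 27.2 = 0.448 mA.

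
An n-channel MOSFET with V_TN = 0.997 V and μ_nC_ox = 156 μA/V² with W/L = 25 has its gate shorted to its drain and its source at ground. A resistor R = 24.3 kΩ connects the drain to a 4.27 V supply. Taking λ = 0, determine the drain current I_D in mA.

With gate tied to drain, V_GS = V_DS ≥ V_GS − V_TN, so the device is in saturation.
k_n = μ_nC_ox · (W/L) = 3.9 mA/V².
KCL at the drain: ½ k_n (V_GS − V_TN)² = (V_DD − V_GS)/R.
Let x = V_GS − 0.997. Then 47.4 x² + x − 3.273 = 0, giving x = 0.252 V (positive root), so V_GS = 1.25 V.
I_D = (V_DD − V_GS)/R = (4.27 − 1.25) / 24.3 = 0.124 mA.

I_D = 0.124 mA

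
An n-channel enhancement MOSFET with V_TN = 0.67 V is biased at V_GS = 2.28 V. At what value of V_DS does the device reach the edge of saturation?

V_DS,sat = 1.61 V

The boundary between triode and saturation is V_DS = V_GS − V_TN = V_ov.
V_ov = 2.28 − 0.67 = 1.61 V.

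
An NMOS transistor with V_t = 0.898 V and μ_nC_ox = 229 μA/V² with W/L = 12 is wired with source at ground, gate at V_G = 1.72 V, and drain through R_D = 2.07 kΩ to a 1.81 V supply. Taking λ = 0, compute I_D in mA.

V_GS = V_G = 1.72 V, so V_ov = 1.72 − 0.898 = 0.822 V.
k_n = μ_nC_ox · (W/L) = 2.748 mA/V².
Assume saturation: I_D = ½ k_n V_ov² = 0.5 × 2.748 × 0.822² = 0.928 mA, giving V_DS = V_DD − I_D R_D = 1.81 − 0.928 × 2.07 = -0.112 V.
But -0.112 V < V_ov = 0.822 V, so the device is actually in triode.
In triode I_D = k_n[V_ov V_DS − ½ V_DS²] and I_D = (V_DD − V_DS)/R_D. Equating: 2.84 V_DS² − 5.676 V_DS + 1.81 = 0, giving V_DS = 0.398 V (the root below V_ov).
I_D = (1.81 − 0.398) / 2.07 = 0.682 mA.

I_D = 0.682 mA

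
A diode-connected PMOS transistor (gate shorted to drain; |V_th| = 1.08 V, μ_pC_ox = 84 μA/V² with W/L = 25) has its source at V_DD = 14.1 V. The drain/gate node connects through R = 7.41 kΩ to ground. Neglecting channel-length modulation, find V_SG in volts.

V_SG = 2.31 V

With gate tied to drain, V_SG = V_SD ≥ V_SG − |V_th|, so the device is in saturation.
k_p = μ_pC_ox · (W/L) = 2.1 mA/V².
KCL at the drain: ½ k_p (V_SG − |V_th|)² = (V_DD − V_SG)/R.
Let x = V_SG − 1.08. Then 7.78 x² + x − 13.02 = 0, giving x = 1.23 V (positive root), so V_SG = 2.31 V.
I_D = (V_DD − V_SG)/R = (14.1 − 2.31) / 7.41 = 1.59 mA.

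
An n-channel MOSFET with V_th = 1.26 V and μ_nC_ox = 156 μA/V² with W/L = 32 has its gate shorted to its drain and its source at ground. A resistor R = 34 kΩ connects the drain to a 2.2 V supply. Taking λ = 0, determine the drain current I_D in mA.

With gate tied to drain, V_GS = V_DS ≥ V_GS − V_th, so the device is in saturation.
k_n = μ_nC_ox · (W/L) = 4.992 mA/V².
KCL at the drain: ½ k_n (V_GS − V_th)² = (V_DD − V_GS)/R.
Let x = V_GS − 1.26. Then 84.9 x² + x − 0.94 = 0, giving x = 0.0995 V (positive root), so V_GS = 1.36 V.
I_D = (V_DD − V_GS)/R = (2.2 − 1.36) / 34 = 0.0247 mA.

I_D = 0.0247 mA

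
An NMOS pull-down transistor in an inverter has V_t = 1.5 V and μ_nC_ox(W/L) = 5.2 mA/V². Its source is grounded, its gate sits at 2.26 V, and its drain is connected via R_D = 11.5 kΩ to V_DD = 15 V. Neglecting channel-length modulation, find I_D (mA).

I_D = 1.26 mA

V_GS = V_G = 2.26 V, so V_ov = 2.26 − 1.5 = 0.76 V.
Assume saturation: I_D = ½ k_n V_ov² = 0.5 × 5.2 × 0.76² = 1.5 mA, giving V_DS = V_DD − I_D R_D = 15 − 1.5 × 11.5 = -2.27 V.
But -2.27 V < V_ov = 0.76 V, so the device is actually in triode.
In triode I_D = k_n[V_ov V_DS − ½ V_DS²] and I_D = (V_DD − V_DS)/R_D. Equating: 29.9 V_DS² − 46.45 V_DS + 15 = 0, giving V_DS = 0.458 V (the root below V_ov).
I_D = (15 − 0.458) / 11.5 = 1.26 mA.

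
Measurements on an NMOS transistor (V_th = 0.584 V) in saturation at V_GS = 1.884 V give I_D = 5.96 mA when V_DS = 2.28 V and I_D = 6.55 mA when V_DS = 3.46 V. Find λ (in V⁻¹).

λ = 0.104 V⁻¹

With V_GS fixed, I_D ∝ (1 + λ V_DS) in saturation, so I_D2/I_D1 = (1 + λ V_DS2)/(1 + λ V_DS1).
6.55/5.96 = 1.099 = (1 + 3.46 λ)/(1 + 2.28 λ).
Solving: λ (I_D1 V_DS2 − I_D2 V_DS1) = I_D2 − I_D1, so λ = (6.55 − 5.96) / (5.96 × 3.46 − 6.55 × 2.28) = 0.59 / 5.69 = 0.104 V⁻¹.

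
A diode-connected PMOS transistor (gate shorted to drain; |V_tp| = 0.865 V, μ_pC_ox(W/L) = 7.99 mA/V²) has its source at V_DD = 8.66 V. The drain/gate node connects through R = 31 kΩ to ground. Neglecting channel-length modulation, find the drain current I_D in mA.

With gate tied to drain, V_SG = V_SD ≥ V_SG − |V_tp|, so the device is in saturation.
KCL at the drain: ½ k_p (V_SG − |V_tp|)² = (V_DD − V_SG)/R.
Let x = V_SG − 0.865. Then 124 x² + x − 7.795 = 0, giving x = 0.247 V (positive root), so V_SG = 1.11 V.
I_D = (V_DD − V_SG)/R = (8.66 − 1.11) / 31 = 0.243 mA.

I_D = 0.243 mA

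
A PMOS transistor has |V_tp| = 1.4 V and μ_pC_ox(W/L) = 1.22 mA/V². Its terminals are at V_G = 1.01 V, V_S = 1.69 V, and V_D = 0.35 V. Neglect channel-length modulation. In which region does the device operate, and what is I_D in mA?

V_SG = V_S − V_G = 1.69 − 1.01 = 0.68 V; V_SD = V_S − V_D = 1.69 − 0.35 = 1.34 V.
V_SG = 0.68 V < |V_tp| = 1.4 V, so the transistor is in cutoff.

Cutoff; I_D = 0 mA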